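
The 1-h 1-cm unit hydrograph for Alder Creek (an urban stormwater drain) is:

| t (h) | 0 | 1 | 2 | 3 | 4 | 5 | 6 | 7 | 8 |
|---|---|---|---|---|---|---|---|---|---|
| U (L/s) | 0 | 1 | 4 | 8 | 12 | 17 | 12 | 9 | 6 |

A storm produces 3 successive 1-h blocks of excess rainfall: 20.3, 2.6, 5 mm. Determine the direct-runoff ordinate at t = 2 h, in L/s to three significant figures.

Q ≈ 8.38 L/s

By discrete convolution, Q_j = Σ (P_i / 10 mm) · U_{j−i}.
At t = 2 h (j=2): Q = (20.3/10)·4 + (2.6/10)·1 + (5/10)·0 = 8.38 L/s.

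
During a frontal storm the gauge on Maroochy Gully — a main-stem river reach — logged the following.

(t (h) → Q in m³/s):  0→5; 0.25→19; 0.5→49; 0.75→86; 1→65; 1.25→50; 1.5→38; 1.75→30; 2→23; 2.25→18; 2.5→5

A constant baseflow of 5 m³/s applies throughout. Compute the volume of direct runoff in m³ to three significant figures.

Direct-runoff ordinates (Q − Q_b): 0.0, 14.0, 44.0, 81.0, 60.0, 45.0, 33.0, 25.0, 18.0, 13.0, 0.0 m³/s.
ΣQ_DR = 333.0 m³/s.
With Δt = 0.25 h = 900 s, V = ΣQ_DR · Δt = 333.0 × 900 = 3.00 × 10^5 m³.

V ≈ 3.00 × 10^5 m³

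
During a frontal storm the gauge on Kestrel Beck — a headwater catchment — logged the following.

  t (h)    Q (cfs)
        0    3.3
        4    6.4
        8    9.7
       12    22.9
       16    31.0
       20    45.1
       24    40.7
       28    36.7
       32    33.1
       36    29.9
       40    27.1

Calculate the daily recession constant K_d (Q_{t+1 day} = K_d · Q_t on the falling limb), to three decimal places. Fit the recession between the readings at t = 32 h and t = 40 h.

K_d ≈ 0.549

Between t = 32 h and t = 40 h the flow falls from 33.1 to 27.1 cfs over 2×4 h = 8 h.
Per-interval ratio K = (27.1/33.1)^(1/2) = 0.9048; K_d = K^(24/4) = 0.549.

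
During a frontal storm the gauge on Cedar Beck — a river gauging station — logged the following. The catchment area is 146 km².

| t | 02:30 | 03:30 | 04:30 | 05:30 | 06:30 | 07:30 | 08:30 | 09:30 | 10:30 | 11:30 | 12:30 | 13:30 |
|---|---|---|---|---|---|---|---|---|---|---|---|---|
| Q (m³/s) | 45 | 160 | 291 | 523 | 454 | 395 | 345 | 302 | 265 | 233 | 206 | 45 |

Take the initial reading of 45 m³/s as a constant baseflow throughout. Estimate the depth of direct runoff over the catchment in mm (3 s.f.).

d ≈ 67.2 mm

Direct runoff: 0.0, 115.0, 246.0, 478.0, 409.0, 350.0, 300.0, 257.0, 220.0, 188.0, 161.0, 0.0 m³/s; ΣQ_DR = 2724 m³/s.
V = ΣQ_DR · Δt = 2724 × 3600 s = 9.806 × 10^6 m³.
Over A = 146 km², depth = V / A = 67.2 mm.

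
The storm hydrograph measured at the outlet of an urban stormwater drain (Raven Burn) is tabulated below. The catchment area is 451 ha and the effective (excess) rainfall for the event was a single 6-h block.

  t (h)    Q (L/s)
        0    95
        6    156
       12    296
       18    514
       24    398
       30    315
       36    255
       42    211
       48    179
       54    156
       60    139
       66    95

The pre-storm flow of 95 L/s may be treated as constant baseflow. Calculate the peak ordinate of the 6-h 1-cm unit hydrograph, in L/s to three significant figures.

Direct runoff: 0.0, 61.0, 201.0, 419.0, 303.0, 220.0, 160.0, 116.0, 84.0, 61.0, 44.0, 0.0 L/s; ΣQ_DR = 1669 L/s, peak = 419.0 L/s.
Runoff depth d = ΣQ_DR·Δt / A = 1669 × 21600 / (451 ha) = 7.993 mm.
The 1-cm UH is the DRH scaled by (10 mm)/d, so U_p = 419.0 × 10/7.993 = 524 L/s.

U_p ≈ 524 L/s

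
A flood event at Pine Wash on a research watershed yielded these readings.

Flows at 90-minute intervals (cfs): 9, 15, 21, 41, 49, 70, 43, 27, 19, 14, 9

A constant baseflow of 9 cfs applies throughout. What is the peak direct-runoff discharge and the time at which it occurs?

Subtracting baseflow gives direct-runoff ordinates: 0.0, 6.0, 12.0, 32.0, 40.0, 61.0, 34.0, 18.0, 10.0, 5.0, 0.0 cfs.
The maximum is 61.0 cfs, occurring at the reading for t = 7.5 h.

Q_p = 61.0 cfs at t = 7.5 h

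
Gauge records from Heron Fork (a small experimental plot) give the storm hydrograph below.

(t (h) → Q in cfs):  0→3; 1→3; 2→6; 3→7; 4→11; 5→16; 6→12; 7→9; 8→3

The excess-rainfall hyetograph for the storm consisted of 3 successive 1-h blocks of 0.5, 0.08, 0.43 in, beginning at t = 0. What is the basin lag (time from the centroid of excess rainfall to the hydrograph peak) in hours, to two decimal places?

Centroid of excess rainfall: t_c = Σ P_i·t̄_i / ΣP_i = 1.4307 h (block centres at 0.5, 1.5, 2.5 h).
Hydrograph peak occurs at t = 5 h, so basin lag t_L = 5 − 1.4307 = 3.57 h.

t_L ≈ 3.57 h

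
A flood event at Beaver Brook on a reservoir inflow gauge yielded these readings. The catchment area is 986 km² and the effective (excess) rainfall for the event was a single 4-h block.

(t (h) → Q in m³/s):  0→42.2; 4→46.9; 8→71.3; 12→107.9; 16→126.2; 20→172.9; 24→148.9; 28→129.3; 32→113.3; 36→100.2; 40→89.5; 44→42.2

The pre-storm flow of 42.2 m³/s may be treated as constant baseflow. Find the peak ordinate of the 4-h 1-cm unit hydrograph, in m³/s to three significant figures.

U_p ≈ 131 m³/s

Direct runoff: 0.0, 4.7, 29.1, 65.7, 84.0, 130.7, 106.7, 87.1, 71.1, 58.0, 47.3, 0.0 m³/s; ΣQ_DR = 684.4 m³/s, peak = 130.7 m³/s.
Runoff depth d = ΣQ_DR·Δt / A = 684.4 × 14400 / (986 km²) = 9.995 mm.
The 1-cm UH is the DRH scaled by (10 mm)/d, so U_p = 130.7 × 10/9.995 = 131 m³/s.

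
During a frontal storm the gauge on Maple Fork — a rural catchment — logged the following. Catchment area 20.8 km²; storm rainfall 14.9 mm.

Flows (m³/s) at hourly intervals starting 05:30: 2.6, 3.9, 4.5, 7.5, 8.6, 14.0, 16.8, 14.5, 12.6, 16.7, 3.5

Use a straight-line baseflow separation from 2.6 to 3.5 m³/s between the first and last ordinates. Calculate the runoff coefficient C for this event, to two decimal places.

C ≈ 0.83

ΣQ_DR = 71.65 m³/s; V = ΣQ_DR·Δt = 2.579 × 10^5 m³.
Runoff depth d = V / A = 12.40 mm.
C = d / P = 12.40 / 14.9 = 0.83.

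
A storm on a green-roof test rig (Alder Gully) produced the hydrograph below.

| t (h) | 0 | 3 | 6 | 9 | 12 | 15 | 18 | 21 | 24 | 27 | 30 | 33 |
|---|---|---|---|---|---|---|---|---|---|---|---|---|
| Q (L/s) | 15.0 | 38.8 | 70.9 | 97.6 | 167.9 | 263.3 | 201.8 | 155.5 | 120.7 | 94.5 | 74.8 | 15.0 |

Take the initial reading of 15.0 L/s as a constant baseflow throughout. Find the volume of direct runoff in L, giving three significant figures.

V ≈ 1.23 × 10^7 L

Direct-runoff ordinates (Q − Q_b): 0.0, 23.8, 55.9, 82.6, 152.9, 248.3, 186.8, 140.5, 105.7, 79.5, 59.8, 0.0 L/s.
ΣQ_DR = 1136 L/s.
With Δt = 3 h = 10800 s, V = ΣQ_DR · Δt = 1136 × 10800 = 1.23 × 10^7 L.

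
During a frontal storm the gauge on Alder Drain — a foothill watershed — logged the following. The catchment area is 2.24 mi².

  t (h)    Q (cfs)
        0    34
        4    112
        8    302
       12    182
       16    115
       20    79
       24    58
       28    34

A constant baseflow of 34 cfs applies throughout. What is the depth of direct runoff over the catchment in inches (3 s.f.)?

Direct runoff: 0.0, 78.0, 268.0, 148.0, 81.0, 45.0, 24.0, 0.0 cfs; ΣQ_DR = 644.0 cfs.
V = ΣQ_DR · Δt = 644.0 × 14400 s = 9.274 × 10^6 ft³.
Over A = 2.24 mi², depth = V / A = 1.78 in.

d ≈ 1.78 in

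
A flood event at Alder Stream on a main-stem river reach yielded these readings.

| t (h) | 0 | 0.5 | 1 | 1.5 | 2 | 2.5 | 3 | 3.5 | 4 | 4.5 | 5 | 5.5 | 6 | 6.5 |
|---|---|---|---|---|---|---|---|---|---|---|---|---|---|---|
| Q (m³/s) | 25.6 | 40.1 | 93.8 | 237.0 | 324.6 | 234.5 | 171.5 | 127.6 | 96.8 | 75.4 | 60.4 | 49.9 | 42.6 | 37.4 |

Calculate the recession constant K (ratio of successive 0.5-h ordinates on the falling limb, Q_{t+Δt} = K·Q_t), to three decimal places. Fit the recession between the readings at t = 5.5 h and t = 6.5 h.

Using the recession-limb readings at t = 5.5 h and t = 6.5 h: Q falls from 49.9 to 37.4 m³/s over 2 intervals.
K = (Q₂/Q₁)^(1/2) = (37.4/49.9)^(1/2) = 0.866.

K ≈ 0.866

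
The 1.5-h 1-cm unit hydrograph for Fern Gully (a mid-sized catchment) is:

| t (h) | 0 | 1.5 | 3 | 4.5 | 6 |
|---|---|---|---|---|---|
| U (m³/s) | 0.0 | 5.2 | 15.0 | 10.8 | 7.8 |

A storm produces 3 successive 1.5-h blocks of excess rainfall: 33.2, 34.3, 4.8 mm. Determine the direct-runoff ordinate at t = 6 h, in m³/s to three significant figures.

Q ≈ 70.1 m³/s

By discrete convolution, Q_j = Σ (P_i / 10 mm) · U_{j−i}.
At t = 6 h (j=4): Q = (33.2/10)·7.8 + (34.3/10)·10.8 + (4.8/10)·15.0 = 70.1 m³/s.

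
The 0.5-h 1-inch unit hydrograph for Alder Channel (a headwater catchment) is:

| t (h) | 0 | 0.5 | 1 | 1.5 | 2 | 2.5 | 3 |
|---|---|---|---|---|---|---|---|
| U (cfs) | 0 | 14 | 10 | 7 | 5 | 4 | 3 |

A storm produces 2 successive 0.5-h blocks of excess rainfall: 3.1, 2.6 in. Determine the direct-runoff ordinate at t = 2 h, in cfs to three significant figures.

Q ≈ 33.7 cfs

By discrete convolution, Q_j = Σ (P_i / 1 in) · U_{j−i}.
At t = 2 h (j=4): Q = (3.1/1)·5 + (2.6/1)·7 = 33.7 cfs.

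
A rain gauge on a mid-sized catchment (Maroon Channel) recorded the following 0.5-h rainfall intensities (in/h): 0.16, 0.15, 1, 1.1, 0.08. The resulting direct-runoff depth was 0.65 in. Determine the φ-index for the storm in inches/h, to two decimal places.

φ ≈ 0.40 in/h

Only the 2 blocks with intensity above φ contribute runoff: 1, 1.1 in/h.
Σ(I−φ)·Δt = d  ⇒  (1+1.1 − 2φ)·0.5 = 0.65
φ = (2.100 − 0.65/0.5) / 2 = 0.40 in/h.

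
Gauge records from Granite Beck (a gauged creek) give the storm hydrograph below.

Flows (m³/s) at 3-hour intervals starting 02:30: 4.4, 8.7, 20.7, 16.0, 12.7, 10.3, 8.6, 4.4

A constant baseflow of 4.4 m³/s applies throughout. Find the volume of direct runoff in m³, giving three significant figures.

V ≈ 5.46 × 10^5 m³

Direct-runoff ordinates (Q − Q_b): 0.0, 4.3, 16.3, 11.6, 8.3, 5.9, 4.2, 0.0 m³/s.
ΣQ_DR = 50.60 m³/s.
With Δt = 3 h = 10800 s, V = ΣQ_DR · Δt = 50.60 × 10800 = 5.46 × 10^5 m³.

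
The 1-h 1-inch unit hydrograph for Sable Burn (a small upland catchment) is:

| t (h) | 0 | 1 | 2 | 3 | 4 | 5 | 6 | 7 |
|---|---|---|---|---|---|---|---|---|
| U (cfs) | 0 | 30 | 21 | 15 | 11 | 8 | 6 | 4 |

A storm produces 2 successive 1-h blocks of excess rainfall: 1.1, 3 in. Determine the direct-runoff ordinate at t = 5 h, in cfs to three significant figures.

Q ≈ 41.8 cfs

By discrete convolution, Q_j = Σ (P_i / 1 in) · U_{j−i}.
At t = 5 h (j=5): Q = (1.1/1)·8 + (3/1)·11 = 41.8 cfs.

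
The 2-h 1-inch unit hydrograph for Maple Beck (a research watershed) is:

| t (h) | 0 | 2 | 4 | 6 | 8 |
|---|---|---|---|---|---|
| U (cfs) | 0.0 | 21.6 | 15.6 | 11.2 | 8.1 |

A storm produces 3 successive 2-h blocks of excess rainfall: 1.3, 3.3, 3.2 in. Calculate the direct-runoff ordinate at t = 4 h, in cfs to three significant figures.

By discrete convolution, Q_j = Σ (P_i / 1 in) · U_{j−i}.
At t = 4 h (j=2): Q = (1.3/1)·15.6 + (3.3/1)·21.6 + (3.2/1)·0.0 = 91.6 cfs.

Q ≈ 91.6 cfs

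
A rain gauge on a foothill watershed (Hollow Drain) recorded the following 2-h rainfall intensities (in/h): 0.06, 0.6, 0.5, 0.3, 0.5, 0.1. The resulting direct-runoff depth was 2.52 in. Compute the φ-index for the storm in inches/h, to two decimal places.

Only the 4 blocks with intensity above φ contribute runoff: 0.6, 0.5, 0.3, 0.5 in/h.
Σ(I−φ)·Δt = d  ⇒  (0.6+0.5+0.3+0.5 − 4φ)·2 = 2.52
φ = (1.900 − 2.52/2) / 4 = 0.16 in/h.

φ ≈ 0.16 in/h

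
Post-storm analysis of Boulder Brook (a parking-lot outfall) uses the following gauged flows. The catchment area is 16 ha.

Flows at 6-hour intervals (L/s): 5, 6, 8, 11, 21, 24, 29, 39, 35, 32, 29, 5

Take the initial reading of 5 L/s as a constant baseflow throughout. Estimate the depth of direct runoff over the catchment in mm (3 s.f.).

Direct runoff: 0.0, 1.0, 3.0, 6.0, 16.0, 19.0, 24.0, 34.0, 30.0, 27.0, 24.0, 0.0 L/s; ΣQ_DR = 184.0 L/s.
V = ΣQ_DR · Δt = 184.0 × 21600 s = 3.974 × 10^6 L.
Over A = 16 ha, depth = V / A = 24.8 mm.

d ≈ 24.8 mm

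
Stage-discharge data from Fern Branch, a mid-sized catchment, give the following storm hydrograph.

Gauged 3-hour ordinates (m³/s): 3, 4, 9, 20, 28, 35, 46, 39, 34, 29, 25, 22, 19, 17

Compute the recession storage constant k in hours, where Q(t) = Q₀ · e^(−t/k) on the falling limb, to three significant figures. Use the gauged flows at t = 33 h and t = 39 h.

On the falling limb, Q drops from 22 to 17 m³/s between t = 33 h and t = 39 h (Δt = 6 h).
k = −Δt / ln(Q₂/Q₁) = −6 / ln(17/22) = 23.3 h.

k ≈ 23.3 h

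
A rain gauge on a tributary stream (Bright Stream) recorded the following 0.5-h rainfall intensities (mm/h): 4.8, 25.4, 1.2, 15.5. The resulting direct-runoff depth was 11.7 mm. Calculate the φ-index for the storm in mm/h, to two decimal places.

Only the 2 blocks with intensity above φ contribute runoff: 25.4, 15.5 mm/h.
Σ(I−φ)·Δt = d  ⇒  (25.4+15.5 − 2φ)·0.5 = 11.7
φ = (40.90 − 11.7/0.5) / 2 = 8.75 mm/h.

φ ≈ 8.75 mm/h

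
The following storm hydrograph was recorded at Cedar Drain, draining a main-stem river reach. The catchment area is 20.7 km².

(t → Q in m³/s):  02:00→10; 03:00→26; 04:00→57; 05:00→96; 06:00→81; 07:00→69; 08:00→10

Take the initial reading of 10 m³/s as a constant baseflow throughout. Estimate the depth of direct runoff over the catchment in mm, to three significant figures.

Direct runoff: 0.0, 16.0, 47.0, 86.0, 71.0, 59.0, 0.0 m³/s; ΣQ_DR = 279.0 m³/s.
V = ΣQ_DR · Δt = 279.0 × 3600 s = 1.004 × 10^6 m³.
Over A = 20.7 km², depth = V / A = 48.5 mm.

d ≈ 48.5 mm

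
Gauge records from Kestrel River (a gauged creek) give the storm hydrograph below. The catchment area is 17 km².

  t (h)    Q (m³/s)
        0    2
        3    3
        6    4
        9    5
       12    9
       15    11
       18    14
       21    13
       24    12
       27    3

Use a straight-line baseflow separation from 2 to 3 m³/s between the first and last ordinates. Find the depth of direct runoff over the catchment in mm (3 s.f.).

Direct runoff: 0.00, 0.89, 1.78, 2.67, 6.56, 8.44, 11.33, 10.22, 9.11, 0.00 m³/s; ΣQ_DR = 51.00 m³/s.
V = ΣQ_DR · Δt = 51.00 × 10800 s = 5.508 × 10^5 m³.
Over A = 17 km², depth = V / A = 32.4 mm.

d ≈ 32.4 mm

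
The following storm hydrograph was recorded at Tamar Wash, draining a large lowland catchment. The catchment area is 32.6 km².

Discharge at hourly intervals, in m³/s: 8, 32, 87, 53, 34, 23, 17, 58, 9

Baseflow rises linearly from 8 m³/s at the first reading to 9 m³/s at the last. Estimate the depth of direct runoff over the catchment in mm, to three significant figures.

d ≈ 27.0 mm

Direct runoff: 0.00, 23.88, 78.75, 44.62, 25.50, 14.38, 8.25, 49.12, 0.00 m³/s; ΣQ_DR = 244.5 m³/s.
V = ΣQ_DR · Δt = 244.5 × 3600 s = 8.802 × 10^5 m³.
Over A = 32.6 km², depth = V / A = 27.0 mm.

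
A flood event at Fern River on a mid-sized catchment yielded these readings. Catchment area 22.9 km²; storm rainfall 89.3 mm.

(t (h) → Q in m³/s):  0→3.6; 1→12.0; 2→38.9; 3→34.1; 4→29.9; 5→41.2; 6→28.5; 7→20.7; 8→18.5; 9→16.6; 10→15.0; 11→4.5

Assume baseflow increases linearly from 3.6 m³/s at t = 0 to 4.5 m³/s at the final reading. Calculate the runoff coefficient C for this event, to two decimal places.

ΣQ_DR = 214.9 m³/s; V = ΣQ_DR·Δt = 7.736 × 10^5 m³.
Runoff depth d = V / A = 33.78 mm.
C = d / P = 33.78 / 89.3 = 0.38.

C ≈ 0.38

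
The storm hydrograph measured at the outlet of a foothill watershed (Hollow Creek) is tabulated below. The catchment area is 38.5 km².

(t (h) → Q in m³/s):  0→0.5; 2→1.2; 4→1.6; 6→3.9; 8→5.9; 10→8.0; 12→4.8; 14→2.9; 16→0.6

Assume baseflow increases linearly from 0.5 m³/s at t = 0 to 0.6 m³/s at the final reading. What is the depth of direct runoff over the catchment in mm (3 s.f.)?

Direct runoff: 0.00, 0.69, 1.07, 3.36, 5.35, 7.44, 4.22, 2.31, 0.00 m³/s; ΣQ_DR = 24.45 m³/s.
V = ΣQ_DR · Δt = 24.45 × 7200 s = 1.760 × 10^5 m³.
Over A = 38.5 km², depth = V / A = 4.57 mm.

d ≈ 4.57 mm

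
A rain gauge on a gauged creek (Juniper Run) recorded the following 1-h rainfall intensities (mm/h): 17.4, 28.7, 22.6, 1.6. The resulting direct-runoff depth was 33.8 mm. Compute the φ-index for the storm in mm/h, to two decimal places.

Only the 3 blocks with intensity above φ contribute runoff: 17.4, 28.7, 22.6 mm/h.
Σ(I−φ)·Δt = d  ⇒  (17.4+28.7+22.6 − 3φ)·1 = 33.8
φ = (68.70 − 33.8/1) / 3 = 11.63 mm/h.

φ ≈ 11.63 mm/h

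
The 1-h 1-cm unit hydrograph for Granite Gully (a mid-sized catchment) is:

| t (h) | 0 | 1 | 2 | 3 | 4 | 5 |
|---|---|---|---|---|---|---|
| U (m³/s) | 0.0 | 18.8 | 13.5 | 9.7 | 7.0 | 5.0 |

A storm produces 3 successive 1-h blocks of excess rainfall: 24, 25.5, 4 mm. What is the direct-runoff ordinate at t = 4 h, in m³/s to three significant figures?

By discrete convolution, Q_j = Σ (P_i / 10 mm) · U_{j−i}.
At t = 4 h (j=4): Q = (24/10)·7.0 + (25.5/10)·9.7 + (4/10)·13.5 = 46.9 m³/s.

Q ≈ 46.9 m³/s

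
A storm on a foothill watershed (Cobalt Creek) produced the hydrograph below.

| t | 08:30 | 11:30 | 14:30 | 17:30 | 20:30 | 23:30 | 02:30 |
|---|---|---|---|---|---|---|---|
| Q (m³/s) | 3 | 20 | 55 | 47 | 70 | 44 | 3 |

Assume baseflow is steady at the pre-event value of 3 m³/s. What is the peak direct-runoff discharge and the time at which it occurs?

Subtracting baseflow gives direct-runoff ordinates: 0.0, 17.0, 52.0, 44.0, 67.0, 41.0, 0.0 m³/s.
The maximum is 67.0 m³/s, occurring at the reading for t = 20:30.

Q_p = 67.0 m³/s at t = 20:30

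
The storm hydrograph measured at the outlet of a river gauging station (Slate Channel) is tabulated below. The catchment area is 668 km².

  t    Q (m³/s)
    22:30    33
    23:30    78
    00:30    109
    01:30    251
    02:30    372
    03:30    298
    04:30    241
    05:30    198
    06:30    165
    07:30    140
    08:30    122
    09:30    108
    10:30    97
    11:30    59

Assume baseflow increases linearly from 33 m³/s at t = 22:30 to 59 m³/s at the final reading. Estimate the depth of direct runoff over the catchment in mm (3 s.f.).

Direct runoff: 0.00, 43.00, 72.00, 212.00, 331.00, 255.00, 196.00, 151.00, 116.00, 89.00, 69.00, 53.00, 40.00, 0.00 m³/s; ΣQ_DR = 1627 m³/s.
V = ΣQ_DR · Δt = 1627 × 3600 s = 5.857 × 10^6 m³.
Over A = 668 km², depth = V / A = 8.77 mm.

d ≈ 8.77 mm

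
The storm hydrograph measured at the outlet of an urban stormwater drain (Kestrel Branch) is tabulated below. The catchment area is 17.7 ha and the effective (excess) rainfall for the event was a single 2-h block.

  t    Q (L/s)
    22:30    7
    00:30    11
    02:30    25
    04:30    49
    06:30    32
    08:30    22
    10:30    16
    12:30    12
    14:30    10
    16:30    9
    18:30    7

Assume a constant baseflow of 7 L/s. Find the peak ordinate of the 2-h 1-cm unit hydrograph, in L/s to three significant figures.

U_p ≈ 83.9 L/s

Direct runoff: 0.0, 4.0, 18.0, 42.0, 25.0, 15.0, 9.0, 5.0, 3.0, 2.0, 0.0 L/s; ΣQ_DR = 123.0 L/s, peak = 42.0 L/s.
Runoff depth d = ΣQ_DR·Δt / A = 123.0 × 7200 / (17.7 ha) = 5.003 mm.
The 1-cm UH is the DRH scaled by (10 mm)/d, so U_p = 42.0 × 10/5.003 = 83.9 L/s.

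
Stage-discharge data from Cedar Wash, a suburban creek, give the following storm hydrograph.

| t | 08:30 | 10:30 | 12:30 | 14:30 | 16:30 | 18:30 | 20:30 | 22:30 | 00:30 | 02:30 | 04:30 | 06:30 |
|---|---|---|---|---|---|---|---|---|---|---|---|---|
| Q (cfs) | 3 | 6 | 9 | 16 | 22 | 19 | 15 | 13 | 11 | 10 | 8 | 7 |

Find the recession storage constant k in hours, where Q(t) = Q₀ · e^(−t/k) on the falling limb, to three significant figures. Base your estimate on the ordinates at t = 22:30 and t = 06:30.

On the falling limb, Q drops from 13 to 7 cfs between t = 22:30 and t = 06:30 (Δt = 8 h).
k = −Δt / ln(Q₂/Q₁) = −8 / ln(7/13) = 12.9 h.

k ≈ 12.9 h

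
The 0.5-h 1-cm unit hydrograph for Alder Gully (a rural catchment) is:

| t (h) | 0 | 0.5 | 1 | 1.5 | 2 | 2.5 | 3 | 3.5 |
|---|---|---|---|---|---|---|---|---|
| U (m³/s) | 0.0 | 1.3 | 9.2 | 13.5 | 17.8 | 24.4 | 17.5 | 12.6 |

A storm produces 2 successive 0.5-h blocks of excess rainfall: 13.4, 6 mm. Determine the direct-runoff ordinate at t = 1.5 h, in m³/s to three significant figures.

Q ≈ 23.6 m³/s

By discrete convolution, Q_j = Σ (P_i / 10 mm) · U_{j−i}.
At t = 1.5 h (j=3): Q = (13.4/10)·13.5 + (6/10)·9.2 = 23.6 m³/s.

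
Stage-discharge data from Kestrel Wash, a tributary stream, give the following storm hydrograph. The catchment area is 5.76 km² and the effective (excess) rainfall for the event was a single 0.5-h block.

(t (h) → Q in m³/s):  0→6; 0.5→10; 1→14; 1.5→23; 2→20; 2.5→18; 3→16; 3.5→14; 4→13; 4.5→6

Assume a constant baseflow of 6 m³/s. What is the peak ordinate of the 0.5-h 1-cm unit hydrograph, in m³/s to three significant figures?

Direct runoff: 0.0, 4.0, 8.0, 17.0, 14.0, 12.0, 10.0, 8.0, 7.0, 0.0 m³/s; ΣQ_DR = 80.00 m³/s, peak = 17.0 m³/s.
Runoff depth d = ΣQ_DR·Δt / A = 80.00 × 1800 / (5.76 km²) = 25.00 mm.
The 1-cm UH is the DRH scaled by (10 mm)/d, so U_p = 17.0 × 10/25.00 = 6.80 m³/s.

U_p ≈ 6.80 m³/s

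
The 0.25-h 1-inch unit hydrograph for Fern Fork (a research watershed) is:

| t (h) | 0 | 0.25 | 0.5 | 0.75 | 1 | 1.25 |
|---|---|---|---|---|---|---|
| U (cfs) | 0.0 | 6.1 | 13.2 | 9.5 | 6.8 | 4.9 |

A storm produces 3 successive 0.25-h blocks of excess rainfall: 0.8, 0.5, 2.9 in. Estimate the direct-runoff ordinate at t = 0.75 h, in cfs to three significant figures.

By discrete convolution, Q_j = Σ (P_i / 1 in) · U_{j−i}.
At t = 0.75 h (j=3): Q = (0.8/1)·9.5 + (0.5/1)·13.2 + (2.9/1)·6.1 = 31.9 cfs.

Q ≈ 31.9 cfs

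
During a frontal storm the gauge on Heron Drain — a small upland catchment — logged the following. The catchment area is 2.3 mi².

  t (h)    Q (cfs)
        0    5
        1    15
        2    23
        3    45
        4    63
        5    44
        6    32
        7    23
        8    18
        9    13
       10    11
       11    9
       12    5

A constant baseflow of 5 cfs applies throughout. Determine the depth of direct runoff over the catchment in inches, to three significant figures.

Direct runoff: 0.0, 10.0, 18.0, 40.0, 58.0, 39.0, 27.0, 18.0, 13.0, 8.0, 6.0, 4.0, 0.0 cfs; ΣQ_DR = 241.0 cfs.
V = ΣQ_DR · Δt = 241.0 × 3600 s = 8.676 × 10^5 ft³.
Over A = 2.3 mi², depth = V / A = 0.162 in.

d ≈ 0.162 in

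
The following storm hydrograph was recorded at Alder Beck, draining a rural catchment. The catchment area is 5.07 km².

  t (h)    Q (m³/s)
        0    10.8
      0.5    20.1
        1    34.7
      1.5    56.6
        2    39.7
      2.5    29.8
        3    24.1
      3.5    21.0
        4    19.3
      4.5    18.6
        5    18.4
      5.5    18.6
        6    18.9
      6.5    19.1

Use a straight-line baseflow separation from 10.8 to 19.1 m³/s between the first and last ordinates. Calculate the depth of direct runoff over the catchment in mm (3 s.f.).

d ≈ 49.8 mm

Direct runoff: 0.00, 8.66, 22.62, 43.88, 26.35, 15.81, 9.47, 5.73, 3.39, 2.05, 1.22, 0.78, 0.44, 0.00 m³/s; ΣQ_DR = 140.4 m³/s.
V = ΣQ_DR · Δt = 140.4 × 1800 s = 2.527 × 10^5 m³.
Over A = 5.07 km², depth = V / A = 49.8 mm.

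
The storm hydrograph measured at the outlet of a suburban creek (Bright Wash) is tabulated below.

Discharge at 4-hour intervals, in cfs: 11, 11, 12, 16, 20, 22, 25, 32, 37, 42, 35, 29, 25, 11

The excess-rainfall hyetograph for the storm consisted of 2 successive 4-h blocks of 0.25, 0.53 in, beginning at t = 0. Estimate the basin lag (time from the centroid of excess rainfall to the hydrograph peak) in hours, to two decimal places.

t_L ≈ 31.28 h

Centroid of excess rainfall: t_c = Σ P_i·t̄_i / ΣP_i = 4.7179 h (block centres at 2, 6 h).
Hydrograph peak occurs at t = 36 h, so basin lag t_L = 36 − 4.7179 = 31.28 h.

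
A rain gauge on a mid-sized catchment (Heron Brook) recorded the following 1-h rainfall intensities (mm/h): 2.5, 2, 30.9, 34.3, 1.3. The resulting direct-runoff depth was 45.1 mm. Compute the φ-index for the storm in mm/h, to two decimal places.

Only the 2 blocks with intensity above φ contribute runoff: 30.9, 34.3 mm/h.
Σ(I−φ)·Δt = d  ⇒  (30.9+34.3 − 2φ)·1 = 45.1
φ = (65.20 − 45.1/1) / 2 = 10.05 mm/h.

φ ≈ 10.05 mm/h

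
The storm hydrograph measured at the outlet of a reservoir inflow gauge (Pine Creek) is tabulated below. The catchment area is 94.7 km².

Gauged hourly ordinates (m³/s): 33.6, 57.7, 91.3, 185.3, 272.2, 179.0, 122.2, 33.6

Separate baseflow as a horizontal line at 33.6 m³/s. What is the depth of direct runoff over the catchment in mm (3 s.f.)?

Direct runoff: 0.0, 24.1, 57.7, 151.7, 238.6, 145.4, 88.6, 0.0 m³/s; ΣQ_DR = 706.1 m³/s.
V = ΣQ_DR · Δt = 706.1 × 3600 s = 2.542 × 10^6 m³.
Over A = 94.7 km², depth = V / A = 26.8 mm.

d ≈ 26.8 mm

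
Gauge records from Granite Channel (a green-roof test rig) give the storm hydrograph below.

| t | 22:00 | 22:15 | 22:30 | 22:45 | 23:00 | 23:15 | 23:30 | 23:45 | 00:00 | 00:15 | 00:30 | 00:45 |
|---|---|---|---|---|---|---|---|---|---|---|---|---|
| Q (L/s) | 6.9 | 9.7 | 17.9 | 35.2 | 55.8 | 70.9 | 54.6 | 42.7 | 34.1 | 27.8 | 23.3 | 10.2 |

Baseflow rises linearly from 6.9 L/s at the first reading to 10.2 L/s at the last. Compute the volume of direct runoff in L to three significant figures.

V ≈ 2.58 × 10^5 L

Direct-runoff ordinates (Q − Q_b): 0.00, 2.50, 10.40, 27.40, 47.70, 62.50, 45.90, 33.70, 24.80, 18.20, 13.40, 0.00 L/s.
ΣQ_DR = 286.5 L/s.
With Δt = 0.25 h = 900 s, V = ΣQ_DR · Δt = 286.5 × 900 = 2.58 × 10^5 L.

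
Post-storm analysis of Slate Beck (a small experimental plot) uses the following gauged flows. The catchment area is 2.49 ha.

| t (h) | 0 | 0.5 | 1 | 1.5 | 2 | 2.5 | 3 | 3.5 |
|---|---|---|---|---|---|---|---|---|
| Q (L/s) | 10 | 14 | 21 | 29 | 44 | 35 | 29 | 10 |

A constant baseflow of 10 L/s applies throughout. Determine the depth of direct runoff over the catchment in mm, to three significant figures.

d ≈ 8.10 mm

Direct runoff: 0.0, 4.0, 11.0, 19.0, 34.0, 25.0, 19.0, 0.0 L/s; ΣQ_DR = 112.0 L/s.
V = ΣQ_DR · Δt = 112.0 × 1800 s = 2.016 × 10^5 L.
Over A = 2.49 ha, depth = V / A = 8.10 mm.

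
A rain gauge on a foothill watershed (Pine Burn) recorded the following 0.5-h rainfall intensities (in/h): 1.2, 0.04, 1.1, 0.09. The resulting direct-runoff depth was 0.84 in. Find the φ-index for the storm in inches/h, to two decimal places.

φ ≈ 0.31 in/h

Only the 2 blocks with intensity above φ contribute runoff: 1.2, 1.1 in/h.
Σ(I−φ)·Δt = d  ⇒  (1.2+1.1 − 2φ)·0.5 = 0.84
φ = (2.300 − 0.84/0.5) / 2 = 0.31 in/h.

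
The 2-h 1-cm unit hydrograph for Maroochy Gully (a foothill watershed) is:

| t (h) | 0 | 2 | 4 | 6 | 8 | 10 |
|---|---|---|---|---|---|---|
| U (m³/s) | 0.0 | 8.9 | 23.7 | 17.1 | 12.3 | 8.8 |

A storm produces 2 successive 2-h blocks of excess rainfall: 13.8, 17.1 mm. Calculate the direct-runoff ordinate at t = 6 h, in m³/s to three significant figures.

By discrete convolution, Q_j = Σ (P_i / 10 mm) · U_{j−i}.
At t = 6 h (j=3): Q = (13.8/10)·17.1 + (17.1/10)·23.7 = 64.1 m³/s.

Q ≈ 64.1 m³/s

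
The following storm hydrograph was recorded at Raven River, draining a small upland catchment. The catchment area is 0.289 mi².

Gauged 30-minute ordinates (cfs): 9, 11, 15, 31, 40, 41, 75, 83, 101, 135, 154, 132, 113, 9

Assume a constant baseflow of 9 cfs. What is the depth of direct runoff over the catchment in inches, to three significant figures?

Direct runoff: 0.0, 2.0, 6.0, 22.0, 31.0, 32.0, 66.0, 74.0, 92.0, 126.0, 145.0, 123.0, 104.0, 0.0 cfs; ΣQ_DR = 823.0 cfs.
V = ΣQ_DR · Δt = 823.0 × 1800 s = 1.481 × 10^6 ft³.
Over A = 0.289 mi², depth = V / A = 2.21 in.

d ≈ 2.21 in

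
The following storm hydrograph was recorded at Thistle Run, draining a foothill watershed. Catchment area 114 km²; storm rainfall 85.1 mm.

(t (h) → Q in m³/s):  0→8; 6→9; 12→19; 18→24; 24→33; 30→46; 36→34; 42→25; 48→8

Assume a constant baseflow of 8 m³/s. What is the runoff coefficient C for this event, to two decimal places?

ΣQ_DR = 134.0 m³/s; V = ΣQ_DR·Δt = 2.894 × 10^6 m³.
Runoff depth d = V / A = 25.39 mm.
C = d / P = 25.39 / 85.1 = 0.30.

C ≈ 0.30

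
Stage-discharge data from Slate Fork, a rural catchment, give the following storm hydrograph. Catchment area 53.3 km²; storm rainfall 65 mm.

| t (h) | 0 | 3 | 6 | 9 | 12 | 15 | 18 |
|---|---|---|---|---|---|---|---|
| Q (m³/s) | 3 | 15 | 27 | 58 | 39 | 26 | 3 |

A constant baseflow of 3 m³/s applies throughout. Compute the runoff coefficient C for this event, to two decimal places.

ΣQ_DR = 150.0 m³/s; V = ΣQ_DR·Δt = 1.620 × 10^6 m³.
Runoff depth d = V / A = 30.39 mm.
C = d / P = 30.39 / 65 = 0.47.

C ≈ 0.47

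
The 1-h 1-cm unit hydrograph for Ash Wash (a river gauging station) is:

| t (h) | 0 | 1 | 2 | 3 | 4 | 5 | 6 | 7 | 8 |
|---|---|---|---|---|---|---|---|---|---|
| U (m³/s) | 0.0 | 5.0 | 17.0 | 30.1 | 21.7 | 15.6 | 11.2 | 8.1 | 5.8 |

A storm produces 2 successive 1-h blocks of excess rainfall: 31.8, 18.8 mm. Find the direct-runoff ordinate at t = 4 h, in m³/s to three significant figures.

Q ≈ 126 m³/s

By discrete convolution, Q_j = Σ (P_i / 10 mm) · U_{j−i}.
At t = 4 h (j=4): Q = (31.8/10)·21.7 + (18.8/10)·30.1 = 126 m³/s.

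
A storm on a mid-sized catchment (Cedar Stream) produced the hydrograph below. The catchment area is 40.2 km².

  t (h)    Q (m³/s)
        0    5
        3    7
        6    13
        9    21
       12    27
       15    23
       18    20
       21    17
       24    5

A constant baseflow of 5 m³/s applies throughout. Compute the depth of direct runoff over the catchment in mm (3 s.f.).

d ≈ 25.0 mm

Direct runoff: 0.0, 2.0, 8.0, 16.0, 22.0, 18.0, 15.0, 12.0, 0.0 m³/s; ΣQ_DR = 93.00 m³/s.
V = ΣQ_DR · Δt = 93.00 × 10800 s = 1.004 × 10^6 m³.
Over A = 40.2 km², depth = V / A = 25.0 mm.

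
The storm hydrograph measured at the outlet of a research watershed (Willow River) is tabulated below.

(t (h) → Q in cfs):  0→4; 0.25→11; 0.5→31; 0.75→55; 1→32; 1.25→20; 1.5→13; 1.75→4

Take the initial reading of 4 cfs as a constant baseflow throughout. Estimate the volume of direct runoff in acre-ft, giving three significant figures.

Direct-runoff ordinates (Q − Q_b): 0.0, 7.0, 27.0, 51.0, 28.0, 16.0, 9.0, 0.0 cfs.
ΣQ_DR = 138.0 cfs.
With Δt = 0.25 h = 900 s, V = ΣQ_DR · Δt = 138.0 × 900 = 1.24 × 10^5 ft³ = 2.85 acre-ft.

V ≈ 2.85 acre-ft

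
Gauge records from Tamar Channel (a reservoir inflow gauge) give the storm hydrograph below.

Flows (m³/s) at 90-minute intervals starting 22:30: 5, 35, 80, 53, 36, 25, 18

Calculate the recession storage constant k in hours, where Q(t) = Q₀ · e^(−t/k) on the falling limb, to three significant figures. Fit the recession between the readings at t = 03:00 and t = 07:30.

k ≈ 4.17 h

On the falling limb, Q drops from 53 to 18 m³/s between t = 03:00 and t = 07:30 (Δt = 4.5 h).
k = −Δt / ln(Q₂/Q₁) = −4.5 / ln(18/53) = 4.17 h.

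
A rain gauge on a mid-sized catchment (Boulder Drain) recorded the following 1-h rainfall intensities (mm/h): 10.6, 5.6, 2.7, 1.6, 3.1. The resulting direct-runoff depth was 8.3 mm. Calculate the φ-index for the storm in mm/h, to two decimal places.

Only the 2 blocks with intensity above φ contribute runoff: 10.6, 5.6 mm/h.
Σ(I−φ)·Δt = d  ⇒  (10.6+5.6 − 2φ)·1 = 8.3
φ = (16.20 − 8.3/1) / 2 = 3.95 mm/h.

φ ≈ 3.95 mm/h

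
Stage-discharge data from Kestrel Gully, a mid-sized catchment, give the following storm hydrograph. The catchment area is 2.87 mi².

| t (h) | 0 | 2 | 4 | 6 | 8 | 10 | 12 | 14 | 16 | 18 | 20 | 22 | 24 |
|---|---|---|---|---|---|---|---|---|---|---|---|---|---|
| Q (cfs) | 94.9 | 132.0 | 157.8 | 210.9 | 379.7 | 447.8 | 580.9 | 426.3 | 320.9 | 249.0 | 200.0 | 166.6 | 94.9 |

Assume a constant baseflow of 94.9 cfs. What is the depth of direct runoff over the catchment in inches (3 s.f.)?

Direct runoff: 0.0, 37.1, 62.9, 116.0, 284.8, 352.9, 486.0, 331.4, 226.0, 154.1, 105.1, 71.7, 0.0 cfs; ΣQ_DR = 2228 cfs.
V = ΣQ_DR · Δt = 2228 × 7200 s = 1.604 × 10^7 ft³.
Over A = 2.87 mi², depth = V / A = 2.41 in.

d ≈ 2.41 in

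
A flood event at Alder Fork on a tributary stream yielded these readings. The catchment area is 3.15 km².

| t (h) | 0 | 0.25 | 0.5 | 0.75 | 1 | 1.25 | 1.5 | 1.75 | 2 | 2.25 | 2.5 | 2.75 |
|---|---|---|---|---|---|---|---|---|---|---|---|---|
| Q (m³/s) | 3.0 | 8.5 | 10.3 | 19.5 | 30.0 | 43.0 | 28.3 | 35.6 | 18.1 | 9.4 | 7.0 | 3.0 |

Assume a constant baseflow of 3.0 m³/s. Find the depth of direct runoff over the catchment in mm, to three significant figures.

d ≈ 51.3 mm

Direct runoff: 0.0, 5.5, 7.3, 16.5, 27.0, 40.0, 25.3, 32.6, 15.1, 6.4, 4.0, 0.0 m³/s; ΣQ_DR = 179.7 m³/s.
V = ΣQ_DR · Δt = 179.7 × 900 s = 1.617 × 10^5 m³.
Over A = 3.15 km², depth = V / A = 51.3 mm.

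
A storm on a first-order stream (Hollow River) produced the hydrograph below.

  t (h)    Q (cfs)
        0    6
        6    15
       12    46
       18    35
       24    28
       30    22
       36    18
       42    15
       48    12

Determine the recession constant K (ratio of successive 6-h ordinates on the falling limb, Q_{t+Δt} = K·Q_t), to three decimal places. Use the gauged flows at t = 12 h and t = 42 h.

Using the recession-limb readings at t = 12 h and t = 42 h: Q falls from 46 to 15 cfs over 5 intervals.
K = (Q₂/Q₁)^(1/5) = (15/46)^(1/5) = 0.799.

K ≈ 0.799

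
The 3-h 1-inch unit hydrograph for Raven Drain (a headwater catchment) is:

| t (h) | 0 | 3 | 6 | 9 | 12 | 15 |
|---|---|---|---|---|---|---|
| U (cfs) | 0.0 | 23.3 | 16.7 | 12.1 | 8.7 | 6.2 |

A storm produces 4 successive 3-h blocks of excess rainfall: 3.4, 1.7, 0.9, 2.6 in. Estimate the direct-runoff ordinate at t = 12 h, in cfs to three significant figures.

Q ≈ 126 cfs

By discrete convolution, Q_j = Σ (P_i / 1 in) · U_{j−i}.
At t = 12 h (j=4): Q = (3.4/1)·8.7 + (1.7/1)·12.1 + (0.9/1)·16.7 + (2.6/1)·23.3 = 126 cfs.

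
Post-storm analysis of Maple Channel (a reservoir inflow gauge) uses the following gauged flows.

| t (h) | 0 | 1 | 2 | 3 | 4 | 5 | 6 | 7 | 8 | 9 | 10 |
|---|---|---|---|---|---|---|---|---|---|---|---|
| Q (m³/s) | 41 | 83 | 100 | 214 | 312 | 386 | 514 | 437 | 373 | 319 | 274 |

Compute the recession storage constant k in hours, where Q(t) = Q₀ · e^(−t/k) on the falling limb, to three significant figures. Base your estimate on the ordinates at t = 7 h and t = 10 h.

On the falling limb, Q drops from 437 to 274 m³/s between t = 7 h and t = 10 h (Δt = 3 h).
k = −Δt / ln(Q₂/Q₁) = −3 / ln(274/437) = 6.43 h.

k ≈ 6.43 h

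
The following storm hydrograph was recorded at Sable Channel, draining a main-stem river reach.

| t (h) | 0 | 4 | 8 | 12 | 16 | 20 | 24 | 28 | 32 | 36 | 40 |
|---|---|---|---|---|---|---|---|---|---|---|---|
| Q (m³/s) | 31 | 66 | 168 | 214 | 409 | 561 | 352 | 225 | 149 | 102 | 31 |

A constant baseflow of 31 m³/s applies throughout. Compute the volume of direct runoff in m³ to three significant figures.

Direct-runoff ordinates (Q − Q_b): 0.0, 35.0, 137.0, 183.0, 378.0, 530.0, 321.0, 194.0, 118.0, 71.0, 0.0 m³/s.
ΣQ_DR = 1967 m³/s.
With Δt = 4 h = 14400 s, V = ΣQ_DR · Δt = 1967 × 14400 = 2.83 × 10^7 m³.

V ≈ 2.83 × 10^7 m³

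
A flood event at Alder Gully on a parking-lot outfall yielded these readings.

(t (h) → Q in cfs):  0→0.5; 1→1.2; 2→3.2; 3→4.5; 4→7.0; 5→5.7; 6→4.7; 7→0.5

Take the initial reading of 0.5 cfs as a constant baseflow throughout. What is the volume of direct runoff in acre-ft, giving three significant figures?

V ≈ 1.93 acre-ft

Direct-runoff ordinates (Q − Q_b): 0.0, 0.7, 2.7, 4.0, 6.5, 5.2, 4.2, 0.0 cfs.
ΣQ_DR = 23.30 cfs.
With Δt = 1 h = 3600 s, V = ΣQ_DR · Δt = 23.30 × 3600 = 83900 ft³ = 1.93 acre-ft.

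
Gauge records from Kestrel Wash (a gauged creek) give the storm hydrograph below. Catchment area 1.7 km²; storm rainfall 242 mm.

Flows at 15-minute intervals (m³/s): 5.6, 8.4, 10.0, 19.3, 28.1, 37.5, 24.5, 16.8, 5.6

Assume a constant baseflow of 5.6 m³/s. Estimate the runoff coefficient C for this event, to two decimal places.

C ≈ 0.23

ΣQ_DR = 105.4 m³/s; V = ΣQ_DR·Δt = 94860 m³.
Runoff depth d = V / A = 55.80 mm.
C = d / P = 55.80 / 242 = 0.23.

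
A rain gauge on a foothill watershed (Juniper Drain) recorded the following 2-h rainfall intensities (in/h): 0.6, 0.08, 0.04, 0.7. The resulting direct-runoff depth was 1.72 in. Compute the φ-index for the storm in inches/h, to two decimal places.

φ ≈ 0.22 in/h

Only the 2 blocks with intensity above φ contribute runoff: 0.6, 0.7 in/h.
Σ(I−φ)·Δt = d  ⇒  (0.6+0.7 − 2φ)·2 = 1.72
φ = (1.300 − 1.72/2) / 2 = 0.22 in/h.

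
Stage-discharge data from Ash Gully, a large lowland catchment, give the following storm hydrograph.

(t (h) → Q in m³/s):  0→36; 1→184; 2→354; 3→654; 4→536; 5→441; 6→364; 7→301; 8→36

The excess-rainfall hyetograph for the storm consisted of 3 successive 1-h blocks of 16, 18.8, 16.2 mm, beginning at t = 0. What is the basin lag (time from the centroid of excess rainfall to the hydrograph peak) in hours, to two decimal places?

t_L ≈ 1.50 h

Centroid of excess rainfall: t_c = Σ P_i·t̄_i / ΣP_i = 1.5039 h (block centres at 0.5, 1.5, 2.5 h).
Hydrograph peak occurs at t = 3 h, so basin lag t_L = 3 − 1.5039 = 1.50 h.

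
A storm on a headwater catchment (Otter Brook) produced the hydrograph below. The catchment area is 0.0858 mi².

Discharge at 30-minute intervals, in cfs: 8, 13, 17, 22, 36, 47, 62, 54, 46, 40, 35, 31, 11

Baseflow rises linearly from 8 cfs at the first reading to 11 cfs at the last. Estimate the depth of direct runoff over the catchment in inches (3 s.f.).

Direct runoff: 0.00, 4.75, 8.50, 13.25, 27.00, 37.75, 52.50, 44.25, 36.00, 29.75, 24.50, 20.25, 0.00 cfs; ΣQ_DR = 298.5 cfs.
V = ΣQ_DR · Δt = 298.5 × 1800 s = 5.373 × 10^5 ft³.
Over A = 0.0858 mi², depth = V / A = 2.70 in.

d ≈ 2.70 in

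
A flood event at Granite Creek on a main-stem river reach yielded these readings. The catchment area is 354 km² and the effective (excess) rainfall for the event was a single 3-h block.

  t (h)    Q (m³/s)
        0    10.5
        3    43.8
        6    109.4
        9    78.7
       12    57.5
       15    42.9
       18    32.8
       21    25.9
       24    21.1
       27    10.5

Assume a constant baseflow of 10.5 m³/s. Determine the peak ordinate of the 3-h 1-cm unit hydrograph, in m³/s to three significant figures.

U_p ≈ 98.8 m³/s

Direct runoff: 0.0, 33.3, 98.9, 68.2, 47.0, 32.4, 22.3, 15.4, 10.6, 0.0 m³/s; ΣQ_DR = 328.1 m³/s, peak = 98.9 m³/s.
Runoff depth d = ΣQ_DR·Δt / A = 328.1 × 10800 / (354 km²) = 10.01 mm.
The 1-cm UH is the DRH scaled by (10 mm)/d, so U_p = 98.9 × 10/10.01 = 98.8 m³/s.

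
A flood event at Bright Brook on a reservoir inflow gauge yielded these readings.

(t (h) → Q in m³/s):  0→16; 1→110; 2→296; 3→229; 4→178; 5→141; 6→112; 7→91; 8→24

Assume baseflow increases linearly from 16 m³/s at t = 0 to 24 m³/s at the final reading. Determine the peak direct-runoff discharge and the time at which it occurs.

Subtracting baseflow gives direct-runoff ordinates: 0.00, 93.00, 278.00, 210.00, 158.00, 120.00, 90.00, 68.00, 0.00 m³/s.
The maximum is 278.00 m³/s, occurring at the reading for t = 2 h.

Q_p = 278.00 m³/s at t = 2 h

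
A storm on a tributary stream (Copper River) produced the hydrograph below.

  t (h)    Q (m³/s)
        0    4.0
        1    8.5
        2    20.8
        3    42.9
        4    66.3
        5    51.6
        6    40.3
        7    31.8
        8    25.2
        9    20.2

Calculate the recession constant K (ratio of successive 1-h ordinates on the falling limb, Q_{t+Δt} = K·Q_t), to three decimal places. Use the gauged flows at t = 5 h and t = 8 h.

K ≈ 0.787

Using the recession-limb readings at t = 5 h and t = 8 h: Q falls from 51.6 to 25.2 m³/s over 3 intervals.
K = (Q₂/Q₁)^(1/3) = (25.2/51.6)^(1/3) = 0.787.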